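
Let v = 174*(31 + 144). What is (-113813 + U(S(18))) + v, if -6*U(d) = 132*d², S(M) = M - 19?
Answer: -83385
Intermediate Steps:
S(M) = -19 + M
v = 30450 (v = 174*175 = 30450)
U(d) = -22*d²
(-113813 + U(S(18))) + v = (-113813 - 22*(-19 + 18)²) + 30450 = (-113813 - 22*(-1)²) + 30450 = (-113813 - 22*1) + 30450 = (-113813 - 22) + 30450 = -113835 + 30450 = -83385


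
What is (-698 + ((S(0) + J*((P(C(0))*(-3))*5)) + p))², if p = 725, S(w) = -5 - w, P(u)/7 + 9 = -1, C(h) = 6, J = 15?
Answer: 248755984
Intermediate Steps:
P(u) = -70 (P(u) = -63 + 7*(-1) = -63 - 7 = -70)
(-698 + ((S(0) + J*((P(C(0))*(-3))*5)) + p))² = (-698 + (((-5 - 1*0) + 15*(-70*(-3)*5)) + 725))² = (-698 + (((-5 + 0) + 15*(210*5)) + 725))² = (-698 + ((-5 + 15*1050) + 725))² = (-698 + ((-5 + 15750) + 725))² = (-698 + (15745 + 725))² = (-698 + 16470)² = 15772² = 248755984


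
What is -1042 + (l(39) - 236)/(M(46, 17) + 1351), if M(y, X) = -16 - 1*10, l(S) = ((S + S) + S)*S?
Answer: -1376323/1325 ≈ -1038.7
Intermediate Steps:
l(S) = 3*S² (l(S) = (2*S + S)*S = (3*S)*S = 3*S²)
M(y, X) = -26 (M(y, X) = -16 - 10 = -26)
-1042 + (l(39) - 236)/(M(46, 17) + 1351) = -1042 + (3*39² - 236)/(-26 + 1351) = -1042 + (3*1521 - 236)/1325 = -1042 + (4563 - 236)*(1/1325) = -1042 + 4327*(1/1325) = -1042 + 4327/1325 = -1376323/1325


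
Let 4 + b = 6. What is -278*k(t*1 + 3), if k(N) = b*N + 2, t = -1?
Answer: -1668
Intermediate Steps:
b = 2 (b = -4 + 6 = 2)
k(N) = 2 + 2*N (k(N) = 2*N + 2 = 2 + 2*N)
-278*k(t*1 + 3) = -278*(2 + 2*(-1*1 + 3)) = -278*(2 + 2*(-1 + 3)) = -278*(2 + 2*2) = -278*(2 + 4) = -278*6 = -1668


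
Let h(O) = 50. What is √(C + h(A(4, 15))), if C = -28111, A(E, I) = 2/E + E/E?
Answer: I*√28061 ≈ 167.51*I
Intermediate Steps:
A(E, I) = 1 + 2/E (A(E, I) = 2/E + 1 = 1 + 2/E)
√(C + h(A(4, 15))) = √(-28111 + 50) = √(-28061) = I*√28061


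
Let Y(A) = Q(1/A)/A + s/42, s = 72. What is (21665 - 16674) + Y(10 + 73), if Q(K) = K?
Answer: 240763668/48223 ≈ 4992.7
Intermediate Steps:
Y(A) = 12/7 + A⁻² (Y(A) = 1/(A*A) + 72/42 = A⁻² + 72*(1/42) = A⁻² + 12/7 = 12/7 + A⁻²)
(21665 - 16674) + Y(10 + 73) = (21665 - 16674) + (12/7 + (10 + 73)⁻²) = 4991 + (12/7 + 83⁻²) = 4991 + (12/7 + 1/6889) = 4991 + 82675/48223 = 240763668/48223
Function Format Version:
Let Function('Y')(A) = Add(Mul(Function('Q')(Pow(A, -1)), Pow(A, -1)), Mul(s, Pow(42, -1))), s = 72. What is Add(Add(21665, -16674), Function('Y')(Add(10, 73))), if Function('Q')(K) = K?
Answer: Rational(240763668, 48223) ≈ 4992.7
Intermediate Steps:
Function('Y')(A) = Add(Rational(12, 7), Pow(A, -2)) (Function('Y')(A) = Add(Mul(Pow(A, -1), Pow(A, -1)), Mul(72, Pow(42, -1))) = Add(Pow(A, -2), Mul(72, Rational(1, 42))) = Add(Pow(A, -2), Rational(12, 7)) = Add(Rational(12, 7), Pow(A, -2)))
Add(Add(21665, -16674), Function('Y')(Add(10, 73))) = Add(Add(21665, -16674), Add(Rational(12, 7), Pow(Add(10, 73), -2))) = Add(4991, Add(Rational(12, 7), Pow(83, -2))) = Add(4991, Add(Rational(12, 7), Rational(1, 6889))) = Add(4991, Rational(82675, 48223)) = Rational(240763668, 48223)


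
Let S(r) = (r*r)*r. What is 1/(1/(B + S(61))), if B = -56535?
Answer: 170446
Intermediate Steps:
S(r) = r³ (S(r) = r²*r = r³)
1/(1/(B + S(61))) = 1/(1/(-56535 + 61³)) = 1/(1/(-56535 + 226981)) = 1/(1/170446) = 170446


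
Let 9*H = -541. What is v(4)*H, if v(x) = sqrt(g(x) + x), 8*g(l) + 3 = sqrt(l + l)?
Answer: -541*sqrt(58 + 4*sqrt(2))/36 ≈ -119.90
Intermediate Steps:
H = -541/9 (H = (1/9)*(-541) = -541/9 ≈ -60.111)
g(l) = -3/8 + sqrt(2)*sqrt(l)/8 (g(l) = -3/8 + sqrt(l + l)/8 = -3/8 + sqrt(2*l)/8 = -3/8 + (sqrt(2)*sqrt(l))/8 = -3/8 + sqrt(2)*sqrt(l)/8)
v(x) = sqrt(-3/8 + x + sqrt(2)*sqrt(x)/8) (v(x) = sqrt((-3/8 + sqrt(2)*sqrt(x)/8) + x) = sqrt(-3/8 + x + sqrt(2)*sqrt(x)/8))
v(4)*H = (sqrt(-6 + 16*4 + 2*sqrt(2)*sqrt(4))/4)*(-541/9) = (sqrt(-6 + 64 + 2*sqrt(2)*2)/4)*(-541/9) = (sqrt(-6 + 64 + 4*sqrt(2))/4)*(-541/9) = (sqrt(58 + 4*sqrt(2))/4)*(-541/9) = -541*sqrt(58 + 4*sqrt(2))/36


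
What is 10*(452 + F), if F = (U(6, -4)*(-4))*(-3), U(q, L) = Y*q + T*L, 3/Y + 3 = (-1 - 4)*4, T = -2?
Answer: 123880/23 ≈ 5386.1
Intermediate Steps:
Y = -3/23 (Y = 3/(-3 + (-1 - 4)*4) = 3/(-3 - 5*4) = 3/(-3 - 20) = 3/(-23) = 3*(-1/23) = -3/23 ≈ -0.13043)
U(q, L) = -2*L - 3*q/23 (U(q, L) = -3*q/23 - 2*L = -2*L - 3*q/23)
F = 1992/23 (F = ((-2*(-4) - 3/23*6)*(-4))*(-3) = ((8 - 18/23)*(-4))*(-3) = ((166/23)*(-4))*(-3) = -664/23*(-3) = 1992/23 ≈ 86.609)
10*(452 + F) = 10*(452 + 1992/23) = 10*(12388/23) = 123880/23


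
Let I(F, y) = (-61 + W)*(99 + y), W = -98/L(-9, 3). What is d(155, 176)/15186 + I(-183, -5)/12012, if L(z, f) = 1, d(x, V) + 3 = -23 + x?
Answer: -3130839/2533531 ≈ -1.2358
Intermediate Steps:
d(x, V) = -26 + x (d(x, V) = -3 + (-23 + x) = -26 + x)
W = -98 (W = -98/1 = -98*1 = -98)
I(F, y) = -15741 - 159*y (I(F, y) = (-61 - 98)*(99 + y) = -159*(99 + y) = -15741 - 159*y)
d(155, 176)/15186 + I(-183, -5)/12012 = (-26 + 155)/15186 + (-15741 - 159*(-5))/12012 = 129*(1/15186) + (-15741 + 795)*(1/12012) = 43/5062 - 14946*1/12012 = 43/5062 - 2491/2002 = -3130839/2533531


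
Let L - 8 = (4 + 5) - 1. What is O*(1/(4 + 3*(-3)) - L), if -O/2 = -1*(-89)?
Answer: 14418/5 ≈ 2883.6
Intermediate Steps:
L = 16 (L = 8 + ((4 + 5) - 1) = 8 + (9 - 1) = 8 + 8 = 16)
O = -178 (O = -(-2)*(-89) = -2*89 = -178)
O*(1/(4 + 3*(-3)) - L) = -178*(1/(4 + 3*(-3)) - 1*16) = -178*(1/(4 - 9) - 16) = -178*(1/(-5) - 16) = -178*(-1/5 - 16) = -178*(-81/5) = 14418/5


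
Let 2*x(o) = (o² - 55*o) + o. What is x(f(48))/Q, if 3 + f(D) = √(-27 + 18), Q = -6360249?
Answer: -27/2120083 + 30*I/2120083 ≈ -1.2735e-5 + 1.415e-5*I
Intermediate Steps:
f(D) = -3 + 3*I (f(D) = -3 + √(-27 + 18) = -3 + √(-9) = -3 + 3*I)
x(o) = o²/2 - 27*o (x(o) = ((o² - 55*o) + o)/2 = (o² - 54*o)/2 = o²/2 - 27*o)
x(f(48))/Q = ((-3 + 3*I)*(-54 + (-3 + 3*I))/2)/(-6360249) = ((-3 + 3*I)*(-57 + 3*I)/2)*(-1/6360249) = ((-57 + 3*I)*(-3 + 3*I)/2)*(-1/6360249) = -(-57 + 3*I)*(-3 + 3*I)/12720498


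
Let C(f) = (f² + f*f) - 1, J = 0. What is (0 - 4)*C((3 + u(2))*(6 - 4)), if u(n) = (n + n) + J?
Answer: -1564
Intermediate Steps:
u(n) = 2*n (u(n) = (n + n) + 0 = 2*n + 0 = 2*n)
C(f) = -1 + 2*f² (C(f) = (f² + f²) - 1 = 2*f² - 1 = -1 + 2*f²)
(0 - 4)*C((3 + u(2))*(6 - 4)) = (0 - 4)*(-1 + 2*((3 + 2*2)*(6 - 4))²) = -4*(-1 + 2*((3 + 4)*2)²) = -4*(-1 + 2*(7*2)²) = -4*(-1 + 2*14²) = -4*(-1 + 2*196) = -4*(-1 + 392) = -4*391 = -1564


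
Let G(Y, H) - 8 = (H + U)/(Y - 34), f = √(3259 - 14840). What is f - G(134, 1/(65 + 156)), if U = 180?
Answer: -216581/22100 + I*√11581 ≈ -9.8 + 107.62*I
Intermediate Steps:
f = I*√11581 (f = √(-11581) = I*√11581 ≈ 107.61*I)
G(Y, H) = 8 + (180 + H)/(-34 + Y) (G(Y, H) = 8 + (H + 180)/(Y - 34) = 8 + (180 + H)/(-34 + Y))
f - G(134, 1/(65 + 156)) = I*√11581 - (-92 + 1/(65 + 156) + 8*134)/(-34 + 134) = I*√11581 - (-92 + 1/221 + 1072)/100 = I*√11581 - 216581/(100*221) = I*√11581 - 1*216581/22100 = I*√11581 - 216581/22100 = -216581/22100 + I*√11581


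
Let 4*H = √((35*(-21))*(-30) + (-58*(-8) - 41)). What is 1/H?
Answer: 4*√2497/7491 ≈ 0.026683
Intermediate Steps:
H = 3*√2497/4 (H = √((35*(-21))*(-30) + (-58*(-8) - 41))/4 = √(-735*(-30) + (464 - 41))/4 = √(22050 + 423)/4 = √22473/4 = (3*√2497)/4 = 3*√2497/4 ≈ 37.477)
1/H = 1/(3*√2497/4) = 4*√2497/7491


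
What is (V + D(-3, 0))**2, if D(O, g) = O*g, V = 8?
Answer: 64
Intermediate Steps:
(V + D(-3, 0))**2 = (8 - 3*0)**2 = (8 + 0)**2 = 8**2 = 64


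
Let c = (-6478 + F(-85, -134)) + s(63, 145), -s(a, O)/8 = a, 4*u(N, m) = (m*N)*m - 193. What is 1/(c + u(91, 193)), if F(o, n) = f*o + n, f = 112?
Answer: 2/1661461 ≈ 1.2038e-6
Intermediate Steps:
F(o, n) = n + 112*o (F(o, n) = 112*o + n = n + 112*o)
u(N, m) = -193/4 + N*m**2/4 (u(N, m) = ((m*N)*m - 193)/4 = ((N*m)*m - 193)/4 = (N*m**2 - 193)/4 = (-193 + N*m**2)/4 = -193/4 + N*m**2/4)
s(a, O) = -8*a
c = -16636 (c = (-6478 + (-134 + 112*(-85))) - 8*63 = (-6478 + (-134 - 9520)) - 504 = (-6478 - 9654) - 504 = -16132 - 504 = -16636)
1/(c + u(91, 193)) = 1/(-16636 + (-193/4 + (1/4)*91*193**2)) = 1/(-16636 + (-193/4 + (1/4)*91*37249)) = 1/(-16636 + (-193/4 + 3389659/4)) = 1/(-16636 + 1694733/2) = 1/(1661461/2) = 2/1661461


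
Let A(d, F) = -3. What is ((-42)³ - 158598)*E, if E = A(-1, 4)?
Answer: 698058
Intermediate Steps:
E = -3
((-42)³ - 158598)*E = ((-42)³ - 158598)*(-3) = (-74088 - 158598)*(-3) = -232686*(-3) = 698058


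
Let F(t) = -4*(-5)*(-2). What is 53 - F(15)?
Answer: 93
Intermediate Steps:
F(t) = -40 (F(t) = 20*(-2) = -40)
53 - F(15) = 53 - 1*(-40) = 53 + 40 = 93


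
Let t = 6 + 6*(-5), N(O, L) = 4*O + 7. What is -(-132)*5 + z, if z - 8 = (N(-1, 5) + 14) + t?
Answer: 661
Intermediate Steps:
N(O, L) = 7 + 4*O
t = -24 (t = 6 - 30 = -24)
z = 1 (z = 8 + (((7 + 4*(-1)) + 14) - 24) = 8 + (((7 - 4) + 14) - 24) = 8 + ((3 + 14) - 24) = 8 + (17 - 24) = 8 - 7 = 1)
-(-132)*5 + z = -(-132)*5 + 1 = -44*(-15) + 1 = 660 + 1 = 661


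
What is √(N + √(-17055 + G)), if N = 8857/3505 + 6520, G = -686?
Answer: √(80129406785 + 12285025*I*√17741)/3505 ≈ 80.766 + 0.82457*I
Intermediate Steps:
N = 22861457/3505 (N = 8857*(1/3505) + 6520 = 8857/3505 + 6520 = 22861457/3505 ≈ 6522.5)
√(N + √(-17055 + G)) = √(22861457/3505 + √(-17055 - 686)) = √(22861457/3505 + √(-17741)) = √(22861457/3505 + I*√17741)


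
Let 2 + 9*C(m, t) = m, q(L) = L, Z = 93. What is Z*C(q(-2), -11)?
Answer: -124/3 ≈ -41.333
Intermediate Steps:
C(m, t) = -2/9 + m/9
Z*C(q(-2), -11) = 93*(-2/9 + (⅑)*(-2)) = 93*(-2/9 - 2/9) = 93*(-4/9) = -124/3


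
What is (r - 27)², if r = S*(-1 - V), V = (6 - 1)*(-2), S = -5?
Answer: 5184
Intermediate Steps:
V = -10 (V = 5*(-2) = -10)
r = -45 (r = -5*(-1 - 1*(-10)) = -5*(-1 + 10) = -5*9 = -45)
(r - 27)² = (-45 - 27)² = (-72)² = 5184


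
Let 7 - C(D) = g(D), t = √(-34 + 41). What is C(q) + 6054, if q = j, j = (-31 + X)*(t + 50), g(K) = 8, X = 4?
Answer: 6053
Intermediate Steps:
t = √7 ≈ 2.6458
j = -1350 - 27*√7 (j = (-31 + 4)*(√7 + 50) = -27*(50 + √7) = -1350 - 27*√7 ≈ -1421.4)
q = -1350 - 27*√7 ≈ -1421.4
C(D) = -1 (C(D) = 7 - 1*8 = 7 - 8 = -1)
C(q) + 6054 = -1 + 6054 = 6053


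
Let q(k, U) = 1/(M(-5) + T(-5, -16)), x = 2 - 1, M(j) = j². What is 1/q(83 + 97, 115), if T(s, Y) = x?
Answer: 26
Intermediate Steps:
x = 1
T(s, Y) = 1
q(k, U) = 1/26 (q(k, U) = 1/((-5)² + 1) = 1/(25 + 1) = 1/26)
1/q(83 + 97, 115) = 1/(1/26) = 26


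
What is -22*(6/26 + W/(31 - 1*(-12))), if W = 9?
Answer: -5412/559 ≈ -9.6816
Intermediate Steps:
-22*(6/26 + W/(31 - 1*(-12))) = -22*(6/26 + 9/(31 - 1*(-12))) = -22*(6*(1/26) + 9/(31 + 12)) = -22*(3/13 + 9/43) = -22*246/559 = -5412/559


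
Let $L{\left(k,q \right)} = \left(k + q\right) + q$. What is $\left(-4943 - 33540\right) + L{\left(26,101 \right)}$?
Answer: $-38255$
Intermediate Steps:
$L{\left(k,q \right)} = k + 2 q$
$\left(-4943 - 33540\right) + L{\left(26,101 \right)} = \left(-4943 - 33540\right) + \left(26 + 2 \cdot 101\right) = -38483 + \left(26 + 202\right) = -38483 + 228 = -38255$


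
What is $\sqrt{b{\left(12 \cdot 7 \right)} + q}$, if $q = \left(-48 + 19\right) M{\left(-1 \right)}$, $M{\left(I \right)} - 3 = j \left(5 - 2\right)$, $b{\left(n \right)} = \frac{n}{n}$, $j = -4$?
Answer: $\sqrt{262} \approx 16.186$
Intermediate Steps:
$b{\left(n \right)} = 1$
$M{\left(I \right)} = -9$ ($M{\left(I \right)} = 3 - 4 \left(5 - 2\right) = 3 - 12 = -9$)
$q = 261$ ($q = \left(-48 + 19\right) \left(-9\right) = \left(-29\right) \left(-9\right) = 261$)
$\sqrt{b{\left(12 \cdot 7 \right)} + q} = \sqrt{1 + 261} = \sqrt{262}$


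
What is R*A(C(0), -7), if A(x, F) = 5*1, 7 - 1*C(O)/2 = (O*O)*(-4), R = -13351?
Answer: -66755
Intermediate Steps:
C(O) = 14 + 8*O² (C(O) = 14 - 2*O*O*(-4) = 14 - 2*O²*(-4) = 14 - (-8)*O² = 14 + 8*O²)
A(x, F) = 5
R*A(C(0), -7) = -13351*5 = -66755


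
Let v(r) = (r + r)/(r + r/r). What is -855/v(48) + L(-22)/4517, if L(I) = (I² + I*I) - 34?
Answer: -63050017/144544 ≈ -436.20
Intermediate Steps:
v(r) = 2*r/(1 + r) (v(r) = (2*r)/(r + 1) = (2*r)/(1 + r) = 2*r/(1 + r))
L(I) = -34 + 2*I² (L(I) = (I² + I²) - 34 = 2*I² - 34 = -34 + 2*I²)
-855/v(48) + L(-22)/4517 = -855/(2*48/(1 + 48)) + (-34 + 2*(-22)²)/4517 = -855/(2*48/49) + (-34 + 2*484)*(1/4517) = -855/(2*48*(1/49)) + (-34 + 968)*(1/4517) = -855/96/49 + 934*(1/4517) = -855*49/96 + 934/4517 = -13965/32 + 934/4517 = -63050017/144544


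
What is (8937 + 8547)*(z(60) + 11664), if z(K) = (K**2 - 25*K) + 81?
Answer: 242065980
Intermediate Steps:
z(K) = 81 + K**2 - 25*K
(8937 + 8547)*(z(60) + 11664) = (8937 + 8547)*((81 + 60**2 - 25*60) + 11664) = 17484*((81 + 3600 - 1500) + 11664) = 17484*(2181 + 11664) = 17484*13845 = 242065980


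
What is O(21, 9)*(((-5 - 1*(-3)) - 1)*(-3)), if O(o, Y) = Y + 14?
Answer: 207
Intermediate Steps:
O(o, Y) = 14 + Y
O(21, 9)*(((-5 - 1*(-3)) - 1)*(-3)) = (14 + 9)*(((-5 - 1*(-3)) - 1)*(-3)) = 23*(((-5 + 3) - 1)*(-3)) = 23*((-2 - 1)*(-3)) = 23*(-3*(-3)) = 23*9 = 207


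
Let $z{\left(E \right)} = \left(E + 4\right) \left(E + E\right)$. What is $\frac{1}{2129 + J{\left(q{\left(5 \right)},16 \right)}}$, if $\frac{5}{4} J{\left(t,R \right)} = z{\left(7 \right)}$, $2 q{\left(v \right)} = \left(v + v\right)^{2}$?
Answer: $\frac{5}{11261} \approx 0.00044401$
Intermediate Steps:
$q{\left(v \right)} = 2 v^{2}$ ($q{\left(v \right)} = \frac{\left(v + v\right)^{2}}{2} = \frac{\left(2 v\right)^{2}}{2} = \frac{4 v^{2}}{2} = 2 v^{2}$)
$z{\left(E \right)} = 2 E \left(4 + E\right)$ ($z{\left(E \right)} = \left(4 + E\right) 2 E = 2 E \left(4 + E\right)$)
$J{\left(t,R \right)} = \frac{616}{5}$ ($J{\left(t,R \right)} = \frac{4 \cdot 2 \cdot 7 \left(4 + 7\right)}{5} = \frac{4 \cdot 2 \cdot 7 \cdot 11}{5} = \frac{4}{5} \cdot 154 = \frac{616}{5}$)
$\frac{1}{2129 + J{\left(q{\left(5 \right)},16 \right)}} = \frac{1}{2129 + \frac{616}{5}} = \frac{1}{\frac{11261}{5}} = \frac{5}{11261}$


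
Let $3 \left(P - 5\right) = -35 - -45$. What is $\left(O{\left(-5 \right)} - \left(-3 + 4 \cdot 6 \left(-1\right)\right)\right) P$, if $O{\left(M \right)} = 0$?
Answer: $225$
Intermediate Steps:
$P = \frac{25}{3}$ ($P = 5 + \frac{-35 - -45}{3} = 5 + \frac{-35 + 45}{3} = 5 + \frac{1}{3} \cdot 10 = 5 + \frac{10}{3} = \frac{25}{3} \approx 8.3333$)
$\left(O{\left(-5 \right)} - \left(-3 + 4 \cdot 6 \left(-1\right)\right)\right) P = \left(0 - \left(-3 + 4 \cdot 6 \left(-1\right)\right)\right) \frac{25}{3} = \left(0 + \left(\left(-4\right) \left(-6\right) + 3\right)\right) \frac{25}{3} = \left(0 + \left(24 + 3\right)\right) \frac{25}{3} = \left(0 + 27\right) \frac{25}{3} = 27 \cdot \frac{25}{3} = 225$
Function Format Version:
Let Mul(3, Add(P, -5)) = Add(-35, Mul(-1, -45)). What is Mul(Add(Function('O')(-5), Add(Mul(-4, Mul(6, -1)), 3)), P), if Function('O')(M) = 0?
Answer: 225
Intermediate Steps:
P = Rational(25, 3) (P = Add(5, Mul(Rational(1, 3), Add(-35, Mul(-1, -45)))) = Add(5, Mul(Rational(1, 3), Add(-35, 45))) = Add(5, Mul(Rational(1, 3), 10)) = Add(5, Rational(10, 3)) = Rational(25, 3) ≈ 8.3333)
Mul(Add(Function('O')(-5), Add(Mul(-4, Mul(6, -1)), 3)), P) = Mul(Add(0, Add(Mul(-4, Mul(6, -1)), 3)), Rational(25, 3)) = Mul(Add(0, Add(Mul(-4, -6), 3)), Rational(25, 3)) = Mul(Add(0, Add(24, 3)), Rational(25, 3)) = Mul(Add(0, 27), Rational(25, 3)) = Mul(27, Rational(25, 3)) = 225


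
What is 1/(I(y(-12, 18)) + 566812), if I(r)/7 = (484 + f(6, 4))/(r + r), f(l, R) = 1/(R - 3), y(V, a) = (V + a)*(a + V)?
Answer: 72/40813859 ≈ 1.7641e-6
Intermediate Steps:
y(V, a) = (V + a)² (y(V, a) = (V + a)*(V + a) = (V + a)²)
f(l, R) = 1/(-3 + R)
I(r) = 3395/(2*r) (I(r) = 7*((484 + 1/(-3 + 4))/(r + r)) = 7*((484 + 1/1)/((2*r))) = 7*((484 + 1)*(1/(2*r))) = 7*(485*(1/(2*r))) = 7*(485/(2*r)) = 3395/(2*r))
1/(I(y(-12, 18)) + 566812) = 1/(3395/(2*((-12 + 18)²)) + 566812) = 1/(3395/(2*(6²)) + 566812) = 1/((3395/2)/36 + 566812) = 1/((3395/2)*(1/36) + 566812) = 1/(3395/72 + 566812) = 1/(40813859/72) = 72/40813859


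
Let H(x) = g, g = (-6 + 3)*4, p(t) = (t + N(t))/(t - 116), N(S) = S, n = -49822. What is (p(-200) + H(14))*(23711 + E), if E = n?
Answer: 22142128/79 ≈ 2.8028e+5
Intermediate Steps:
E = -49822
p(t) = 2*t/(-116 + t) (p(t) = (t + t)/(t - 116) = (2*t)/(-116 + t) = 2*t/(-116 + t))
g = -12 (g = -3*4 = -12)
H(x) = -12
(p(-200) + H(14))*(23711 + E) = (2*(-200)/(-116 - 200) - 12)*(23711 - 49822) = (2*(-200)/(-316) - 12)*(-26111) = (2*(-200)*(-1/316) - 12)*(-26111) = (100/79 - 12)*(-26111) = -848/79*(-26111) = 22142128/79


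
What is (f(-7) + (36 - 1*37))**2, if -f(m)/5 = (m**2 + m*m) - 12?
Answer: 185761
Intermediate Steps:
f(m) = 60 - 10*m**2 (f(m) = -5*((m**2 + m*m) - 12) = -5*((m**2 + m**2) - 12) = -5*(2*m**2 - 12) = -5*(-12 + 2*m**2) = 60 - 10*m**2)
(f(-7) + (36 - 1*37))**2 = ((60 - 10*(-7)**2) + (36 - 1*37))**2 = ((60 - 10*49) + (36 - 37))**2 = ((60 - 490) - 1)**2 = (-430 - 1)**2 = (-431)**2 = 185761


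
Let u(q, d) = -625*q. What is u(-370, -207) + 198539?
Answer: 429789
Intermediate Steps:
u(-370, -207) + 198539 = -625*(-370) + 198539 = 231250 + 198539 = 429789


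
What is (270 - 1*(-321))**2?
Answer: 349281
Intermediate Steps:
(270 - 1*(-321))**2 = (270 + 321)**2 = 591**2 = 349281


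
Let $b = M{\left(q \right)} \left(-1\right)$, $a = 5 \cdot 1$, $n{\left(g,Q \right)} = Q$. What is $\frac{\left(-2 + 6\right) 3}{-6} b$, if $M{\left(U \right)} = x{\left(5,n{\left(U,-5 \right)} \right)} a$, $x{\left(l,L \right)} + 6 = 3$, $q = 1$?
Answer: $-30$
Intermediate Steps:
$x{\left(l,L \right)} = -3$ ($x{\left(l,L \right)} = -6 + 3 = -3$)
$a = 5$
$M{\left(U \right)} = -15$ ($M{\left(U \right)} = \left(-3\right) 5 = -15$)
$b = 15$ ($b = \left(-15\right) \left(-1\right) = 15$)
$\frac{\left(-2 + 6\right) 3}{-6} b = \frac{\left(-2 + 6\right) 3}{-6} \cdot 15 = 4 \cdot 3 \left(- \frac{1}{6}\right) 15 = 12 \left(- \frac{1}{6}\right) 15 = \left(-2\right) 15 = -30$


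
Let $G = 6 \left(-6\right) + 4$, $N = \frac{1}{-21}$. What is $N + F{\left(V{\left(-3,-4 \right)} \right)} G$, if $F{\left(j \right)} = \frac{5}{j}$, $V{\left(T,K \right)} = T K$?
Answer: $- \frac{281}{21} \approx -13.381$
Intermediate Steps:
$V{\left(T,K \right)} = K T$
$N = - \frac{1}{21} \approx -0.047619$
$G = -32$ ($G = -36 + 4 = -32$)
$N + F{\left(V{\left(-3,-4 \right)} \right)} G = - \frac{1}{21} + \frac{5}{\left(-4\right) \left(-3\right)} \left(-32\right) = - \frac{1}{21} + \frac{5}{12} \left(-32\right) = - \frac{1}{21} - \frac{40}{3} = - \frac{281}{21}$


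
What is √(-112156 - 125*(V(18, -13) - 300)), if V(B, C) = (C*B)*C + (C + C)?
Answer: 18*I*√1394 ≈ 672.05*I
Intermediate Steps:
V(B, C) = 2*C + B*C² (V(B, C) = (B*C)*C + 2*C = B*C² + 2*C = 2*C + B*C²)
√(-112156 - 125*(V(18, -13) - 300)) = √(-112156 - 125*(-13*(2 + 18*(-13)) - 300)) = √(-112156 - 125*(-13*(2 - 234) - 300)) = √(-112156 - 125*(-13*(-232) - 300)) = √(-112156 - 125*(3016 - 300)) = √(-112156 - 125*2716) = √(-112156 - 339500) = √(-451656) = 18*I*√1394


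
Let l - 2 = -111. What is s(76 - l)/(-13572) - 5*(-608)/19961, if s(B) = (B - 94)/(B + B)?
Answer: 1174151473/7710535080 ≈ 0.15228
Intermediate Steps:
l = -109 (l = 2 - 111 = -109)
s(B) = (-94 + B)/(2*B) (s(B) = (-94 + B)/((2*B)) = (-94 + B)*(1/(2*B)) = (-94 + B)/(2*B))
s(76 - l)/(-13572) - 5*(-608)/19961 = ((-94 + (76 - 1*(-109)))/(2*(76 - 1*(-109))))/(-13572) - 5*(-608)/19961 = ((-94 + (76 + 109))/(2*(76 + 109)))*(-1/13572) + 3040*(1/19961) = ((½)*(-94 + 185)/185)*(-1/13572) + 3040/19961 = ((½)*(1/185)*91)*(-1/13572) + 3040/19961 = (91/370)*(-1/13572) + 3040/19961 = -7/386280 + 3040/19961 = 1174151473/7710535080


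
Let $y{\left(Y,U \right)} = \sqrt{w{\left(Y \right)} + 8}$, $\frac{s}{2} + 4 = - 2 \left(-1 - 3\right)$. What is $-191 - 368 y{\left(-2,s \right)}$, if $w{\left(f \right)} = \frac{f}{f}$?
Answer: $-1295$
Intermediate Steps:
$w{\left(f \right)} = 1$
$s = 8$ ($s = -8 + 2 \left(- 2 \left(-1 - 3\right)\right) = -8 + 2 \left(\left(-2\right) \left(-4\right)\right) = -8 + 2 \cdot 8 = -8 + 16 = 8$)
$y{\left(Y,U \right)} = 3$ ($y{\left(Y,U \right)} = \sqrt{1 + 8} = \sqrt{9} = 3$)
$-191 - 368 y{\left(-2,s \right)} = -191 - 1104 = -1295$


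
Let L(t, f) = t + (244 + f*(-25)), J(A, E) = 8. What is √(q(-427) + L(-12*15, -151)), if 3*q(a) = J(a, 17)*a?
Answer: √24303/3 ≈ 51.965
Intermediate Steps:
L(t, f) = 244 + t - 25*f (L(t, f) = t + (244 - 25*f) = 244 + t - 25*f)
q(a) = 8*a/3 (q(a) = (8*a)/3 = 8*a/3)
√(q(-427) + L(-12*15, -151)) = √((8/3)*(-427) + (244 - 12*15 - 25*(-151))) = √(-3416/3 + (244 - 180 + 3775)) = √(-3416/3 + 3839) = √(8101/3) = √24303/3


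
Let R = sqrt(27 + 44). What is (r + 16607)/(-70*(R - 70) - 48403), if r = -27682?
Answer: 481795725/1892163109 - 775250*sqrt(71)/1892163109 ≈ 0.25117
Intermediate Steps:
R = sqrt(71) ≈ 8.4261
(r + 16607)/(-70*(R - 70) - 48403) = (-27682 + 16607)/(-70*(sqrt(71) - 70) - 48403) = -11075/(-70*(-70 + sqrt(71)) - 48403) = -11075/((4900 - 70*sqrt(71)) - 48403) = -11075/(-43503 - 70*sqrt(71))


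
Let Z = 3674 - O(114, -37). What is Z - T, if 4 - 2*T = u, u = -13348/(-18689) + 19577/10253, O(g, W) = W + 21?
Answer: 1413879437789/383236634 ≈ 3689.3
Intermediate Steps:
O(g, W) = 21 + W
u = 502731597/191618317 (u = -13348*(-1/18689) + 19577*(1/10253) = 13348/18689 + 19577/10253 = 502731597/191618317 ≈ 2.6236)
Z = 3690 (Z = 3674 - (21 - 37) = 3674 - 1*(-16) = 3674 + 16 = 3690)
T = 263741671/383236634 (T = 2 - ½*502731597/191618317 = 2 - 502731597/383236634 = 263741671/383236634 ≈ 0.68820)
Z - T = 3690 - 1*263741671/383236634 = 3690 - 263741671/383236634 = 1413879437789/383236634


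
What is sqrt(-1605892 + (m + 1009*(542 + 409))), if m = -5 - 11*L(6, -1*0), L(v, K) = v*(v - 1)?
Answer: 6*I*sqrt(17963) ≈ 804.16*I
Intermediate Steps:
L(v, K) = v*(-1 + v)
m = -335 (m = -5 - 66*(-1 + 6) = -5 - 66*5 = -5 - 11*30 = -5 - 330 = -335)
sqrt(-1605892 + (m + 1009*(542 + 409))) = sqrt(-1605892 + (-335 + 1009*(542 + 409))) = sqrt(-1605892 + (-335 + 1009*951)) = sqrt(-1605892 + (-335 + 959559)) = sqrt(-1605892 + 959224) = sqrt(-646668) = 6*I*sqrt(17963)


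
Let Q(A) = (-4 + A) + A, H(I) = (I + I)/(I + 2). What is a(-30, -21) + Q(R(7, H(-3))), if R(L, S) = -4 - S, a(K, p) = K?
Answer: -54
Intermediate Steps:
H(I) = 2*I/(2 + I) (H(I) = (2*I)/(2 + I) = 2*I/(2 + I))
Q(A) = -4 + 2*A
a(-30, -21) + Q(R(7, H(-3))) = -30 + (-4 + 2*(-4 - 2*(-3)/(2 - 3))) = -30 + (-4 + 2*(-4 - 2*(-3)/(-1))) = -30 + (-4 + 2*(-4 - 2*(-3)*(-1))) = -30 + (-4 + 2*(-4 - 1*6)) = -30 + (-4 + 2*(-4 - 6)) = -30 + (-4 + 2*(-10)) = -30 + (-4 - 20) = -30 - 24 = -54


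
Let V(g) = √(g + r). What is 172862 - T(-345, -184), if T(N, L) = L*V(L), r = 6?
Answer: 172862 + 184*I*√178 ≈ 1.7286e+5 + 2454.9*I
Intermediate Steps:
V(g) = √(6 + g) (V(g) = √(g + 6) = √(6 + g))
T(N, L) = L*√(6 + L)
172862 - T(-345, -184) = 172862 - (-184)*√(6 - 184) = 172862 - (-184)*√(-178) = 172862 - (-184)*I*√178 = 172862 + 184*I*√178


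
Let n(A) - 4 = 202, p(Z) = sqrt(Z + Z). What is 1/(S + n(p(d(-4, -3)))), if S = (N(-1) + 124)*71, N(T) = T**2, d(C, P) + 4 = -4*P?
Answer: 1/9081 ≈ 0.00011012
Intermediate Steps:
d(C, P) = -4 - 4*P
p(Z) = sqrt(2)*sqrt(Z) (p(Z) = sqrt(2*Z) = sqrt(2)*sqrt(Z))
n(A) = 206 (n(A) = 4 + 202 = 206)
S = 8875 (S = ((-1)**2 + 124)*71 = (1 + 124)*71 = 125*71 = 8875)
1/(S + n(p(d(-4, -3)))) = 1/(8875 + 206) = 1/9081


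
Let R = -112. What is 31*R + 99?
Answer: -3373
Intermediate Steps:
31*R + 99 = 31*(-112) + 99 = -3472 + 99 = -3373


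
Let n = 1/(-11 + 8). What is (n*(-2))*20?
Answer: 40/3 ≈ 13.333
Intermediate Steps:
n = -⅓ (n = 1/(-3) = -⅓ ≈ -0.33333)
(n*(-2))*20 = -⅓*(-2)*20 = (⅔)*20 = 40/3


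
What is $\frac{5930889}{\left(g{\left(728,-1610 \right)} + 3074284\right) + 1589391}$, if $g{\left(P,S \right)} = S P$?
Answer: $\frac{1976963}{1163865} \approx 1.6986$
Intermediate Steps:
$g{\left(P,S \right)} = P S$
$\frac{5930889}{\left(g{\left(728,-1610 \right)} + 3074284\right) + 1589391} = \frac{5930889}{\left(728 \left(-1610\right) + 3074284\right) + 1589391} = \frac{5930889}{\left(-1172080 + 3074284\right) + 1589391} = \frac{5930889}{1902204 + 1589391} = \frac{5930889}{3491595} = 5930889 \cdot \frac{1}{3491595} = \frac{1976963}{1163865}$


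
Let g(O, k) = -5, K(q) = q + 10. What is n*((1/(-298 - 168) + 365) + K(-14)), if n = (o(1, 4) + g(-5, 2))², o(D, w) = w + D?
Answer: 0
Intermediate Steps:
K(q) = 10 + q
o(D, w) = D + w
n = 0 (n = ((1 + 4) - 5)² = (5 - 5)² = 0² = 0)
n*((1/(-298 - 168) + 365) + K(-14)) = 0*((1/(-298 - 168) + 365) + (10 - 14)) = 0*((1/(-466) + 365) - 4) = 0*((-1/466 + 365) - 4) = 0*(170089/466 - 4) = 0*(168225/466) = 0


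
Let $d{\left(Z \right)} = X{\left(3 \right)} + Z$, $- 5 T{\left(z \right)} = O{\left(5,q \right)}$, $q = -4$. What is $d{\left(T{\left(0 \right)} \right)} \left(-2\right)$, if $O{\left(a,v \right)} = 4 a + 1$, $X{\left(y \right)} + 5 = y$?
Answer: $\frac{62}{5} \approx 12.4$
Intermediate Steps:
$X{\left(y \right)} = -5 + y$
$O{\left(a,v \right)} = 1 + 4 a$
$T{\left(z \right)} = - \frac{21}{5}$ ($T{\left(z \right)} = - \frac{1 + 4 \cdot 5}{5} = - \frac{1 + 20}{5} = \left(- \frac{1}{5}\right) 21 = - \frac{21}{5}$)
$d{\left(Z \right)} = -2 + Z$ ($d{\left(Z \right)} = \left(-5 + 3\right) + Z = -2 + Z$)
$d{\left(T{\left(0 \right)} \right)} \left(-2\right) = \left(-2 - \frac{21}{5}\right) \left(-2\right) = \left(- \frac{31}{5}\right) \left(-2\right) = \frac{62}{5}$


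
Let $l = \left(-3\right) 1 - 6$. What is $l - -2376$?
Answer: $2367$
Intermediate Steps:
$l = -9$ ($l = -3 - 6 = -9$)
$l - -2376 = -9 - -2376 = -9 + 2376 = 2367$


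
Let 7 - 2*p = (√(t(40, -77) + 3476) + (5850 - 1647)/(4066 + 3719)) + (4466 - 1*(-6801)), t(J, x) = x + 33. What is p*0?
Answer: 0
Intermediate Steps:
t(J, x) = 33 + x
p = -9740367/1730 - √858 (p = 7/2 - ((√((33 - 77) + 3476) + (5850 - 1647)/(4066 + 3719)) + (4466 - 1*(-6801)))/2 = 7/2 - ((√(-44 + 3476) + 4203/7785) + (4466 + 6801))/2 = 7/2 - ((√3432 + 4203*(1/7785)) + 11267)/2 = 7/2 - ((2*√858 + 467/865) + 11267)/2 = 7/2 - ((467/865 + 2*√858) + 11267)/2 = 7/2 - (9746422/865 + 2*√858)/2 = 7/2 + (-4873211/865 - √858) = -9740367/1730 - √858 ≈ -5659.6)
p*0 = (-9740367/1730 - √858)*0 = 0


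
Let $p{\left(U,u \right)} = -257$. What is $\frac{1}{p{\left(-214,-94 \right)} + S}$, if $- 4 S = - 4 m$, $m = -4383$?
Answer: $- \frac{1}{4640} \approx -0.00021552$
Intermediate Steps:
$S = -4383$ ($S = - \frac{\left(-4\right) \left(-4383\right)}{4} = \left(- \frac{1}{4}\right) 17532 = -4383$)
$\frac{1}{p{\left(-214,-94 \right)} + S} = \frac{1}{-257 - 4383} = \frac{1}{-4640} = - \frac{1}{4640}$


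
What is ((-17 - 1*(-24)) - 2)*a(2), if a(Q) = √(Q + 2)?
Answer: 10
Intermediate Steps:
a(Q) = √(2 + Q)
((-17 - 1*(-24)) - 2)*a(2) = ((-17 - 1*(-24)) - 2)*√(2 + 2) = ((-17 + 24) - 2)*√4 = (7 - 2)*2 = 5*2 = 10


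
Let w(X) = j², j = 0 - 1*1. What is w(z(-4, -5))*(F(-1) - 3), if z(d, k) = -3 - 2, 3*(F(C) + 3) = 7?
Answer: -11/3 ≈ -3.6667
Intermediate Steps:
F(C) = -⅔ (F(C) = -3 + (⅓)*7 = -3 + 7/3 = -⅔)
z(d, k) = -5
j = -1 (j = 0 - 1 = -1)
w(X) = 1 (w(X) = (-1)² = 1)
w(z(-4, -5))*(F(-1) - 3) = 1*(-⅔ - 3) = 1*(-11/3) = -11/3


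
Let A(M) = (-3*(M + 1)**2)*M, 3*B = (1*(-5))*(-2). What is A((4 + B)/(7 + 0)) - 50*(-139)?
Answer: 21413972/3087 ≈ 6936.8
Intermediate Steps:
B = 10/3 (B = ((1*(-5))*(-2))/3 = (-5*(-2))/3 = (1/3)*10 = 10/3 ≈ 3.3333)
A(M) = -3*M*(1 + M)**2 (A(M) = (-3*(1 + M)**2)*M = -3*M*(1 + M)**2)
A((4 + B)/(7 + 0)) - 50*(-139) = -3*(4 + 10/3)/(7 + 0)*(1 + (4 + 10/3)/(7 + 0))**2 - 50*(-139) = -3*(22/3)/7*(1 + (22/3)/7)**2 + 6950 = -3*(22/3)*(1/7)*(1 + (22/3)*(1/7))**2 + 6950 = -3*22/21*(1 + 22/21)**2 + 6950 = -3*22/21*(43/21)**2 + 6950 = -3*22/21*1849/441 + 6950 = -40678/3087 + 6950 = 21413972/3087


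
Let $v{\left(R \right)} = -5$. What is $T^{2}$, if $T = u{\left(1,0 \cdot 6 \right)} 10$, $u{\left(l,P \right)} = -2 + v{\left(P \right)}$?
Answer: $4900$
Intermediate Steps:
$u{\left(l,P \right)} = -7$ ($u{\left(l,P \right)} = -2 - 5 = -7$)
$T = -70$ ($T = \left(-7\right) 10 = -70$)
$T^{2} = \left(-70\right)^{2} = 4900$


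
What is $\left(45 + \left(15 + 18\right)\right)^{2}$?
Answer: $6084$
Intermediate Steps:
$\left(45 + \left(15 + 18\right)\right)^{2} = \left(45 + 33\right)^{2} = 78^{2} = 6084$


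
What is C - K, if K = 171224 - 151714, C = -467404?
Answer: -486914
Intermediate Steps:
K = 19510
C - K = -467404 - 1*19510 = -467404 - 19510 = -486914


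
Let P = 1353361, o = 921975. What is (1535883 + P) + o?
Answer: 3811219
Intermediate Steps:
(1535883 + P) + o = (1535883 + 1353361) + 921975 = 2889244 + 921975 = 3811219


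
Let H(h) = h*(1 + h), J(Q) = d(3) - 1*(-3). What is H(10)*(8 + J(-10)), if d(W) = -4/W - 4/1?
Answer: 1870/3 ≈ 623.33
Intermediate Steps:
d(W) = -4 - 4/W (d(W) = -4/W - 4*1 = -4/W - 4 = -4 - 4/W)
J(Q) = -7/3 (J(Q) = (-4 - 4/3) - 1*(-3) = (-4 - 4*1/3) + 3 = (-4 - 4/3) + 3 = -16/3 + 3 = -7/3)
H(10)*(8 + J(-10)) = (10*(1 + 10))*(8 - 7/3) = (10*11)*(17/3) = 110*(17/3) = 1870/3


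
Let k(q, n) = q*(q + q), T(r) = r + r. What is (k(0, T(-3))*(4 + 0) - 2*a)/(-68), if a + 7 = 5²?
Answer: 9/17 ≈ 0.52941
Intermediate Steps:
T(r) = 2*r
k(q, n) = 2*q² (k(q, n) = q*(2*q) = 2*q²)
a = 18 (a = -7 + 5² = -7 + 25 = 18)
(k(0, T(-3))*(4 + 0) - 2*a)/(-68) = ((2*0²)*(4 + 0) - 2*18)/(-68) = ((2*0)*4 - 36)*(-1/68) = (0*4 - 36)*(-1/68) = (0 - 36)*(-1/68) = -36*(-1/68) = 9/17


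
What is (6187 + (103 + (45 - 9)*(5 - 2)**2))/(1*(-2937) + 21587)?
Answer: 3307/9325 ≈ 0.35464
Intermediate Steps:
(6187 + (103 + (45 - 9)*(5 - 2)**2))/(1*(-2937) + 21587) = (6187 + (103 + 36*3**2))/(-2937 + 21587) = (6187 + (103 + 36*9))/18650 = (6187 + (103 + 324))*(1/18650) = (6187 + 427)*(1/18650) = 6614*(1/18650) = 3307/9325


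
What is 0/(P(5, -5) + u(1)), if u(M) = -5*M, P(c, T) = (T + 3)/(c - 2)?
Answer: 0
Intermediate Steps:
P(c, T) = (3 + T)/(-2 + c)
0/(P(5, -5) + u(1)) = 0/((3 - 5)/(-2 + 5) - 5*1) = 0/(-2/3 - 5) = 0/((⅓)*(-2) - 5) = 0/(-⅔ - 5) = 0/(-17/3) = 0*(-3/17) = 0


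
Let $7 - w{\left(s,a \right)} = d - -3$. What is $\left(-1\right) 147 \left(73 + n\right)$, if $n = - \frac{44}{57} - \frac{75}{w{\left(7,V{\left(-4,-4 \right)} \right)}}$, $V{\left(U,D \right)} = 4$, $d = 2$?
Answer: $- \frac{193991}{38} \approx -5105.0$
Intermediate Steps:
$w{\left(s,a \right)} = 2$ ($w{\left(s,a \right)} = 7 - \left(2 - -3\right) = 7 - \left(2 + 3\right) = 7 - 5 = 2$)
$n = - \frac{4363}{114}$ ($n = - \frac{44}{57} - \frac{75}{2} = - \frac{4363}{114} \approx -38.272$)
$\left(-1\right) 147 \left(73 + n\right) = \left(-1\right) 147 \left(73 - \frac{4363}{114}\right) = \left(-147\right) \frac{3959}{114} = - \frac{193991}{38}$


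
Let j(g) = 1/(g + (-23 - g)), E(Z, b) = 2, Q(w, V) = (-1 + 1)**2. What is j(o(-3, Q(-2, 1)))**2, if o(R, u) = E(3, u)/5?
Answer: 1/529 ≈ 0.0018904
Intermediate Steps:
Q(w, V) = 0 (Q(w, V) = 0**2 = 0)
o(R, u) = 2/5
j(g) = -1/23 (j(g) = 1/(-23) = -1/23)
j(o(-3, Q(-2, 1)))**2 = (-1/23)**2 = 1/529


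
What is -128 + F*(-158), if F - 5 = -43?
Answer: 5876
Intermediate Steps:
F = -38 (F = 5 - 43 = -38)
-128 + F*(-158) = -128 - 38*(-158) = -128 + 6004 = 5876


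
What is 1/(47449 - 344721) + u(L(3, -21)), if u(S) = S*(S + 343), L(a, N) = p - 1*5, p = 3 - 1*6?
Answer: -796688961/297272 ≈ -2680.0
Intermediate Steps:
p = -3 (p = 3 - 6 = -3)
L(a, N) = -8 (L(a, N) = -3 - 1*5 = -3 - 5 = -8)
u(S) = S*(343 + S)
1/(47449 - 344721) + u(L(3, -21)) = 1/(47449 - 344721) - 8*(343 - 8) = 1/(-297272) - 8*335 = -1/297272 - 2680 = -796688961/297272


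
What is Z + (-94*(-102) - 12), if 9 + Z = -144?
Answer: 9423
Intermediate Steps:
Z = -153 (Z = -9 - 144 = -153)
Z + (-94*(-102) - 12) = -153 + (-94*(-102) - 12) = -153 + (9588 - 12) = -153 + 9576 = 9423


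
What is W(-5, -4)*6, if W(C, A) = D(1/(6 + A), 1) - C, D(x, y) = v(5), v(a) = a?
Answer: 60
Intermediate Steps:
D(x, y) = 5
W(C, A) = 5 - C
W(-5, -4)*6 = (5 - 1*(-5))*6 = (5 + 5)*6 = 10*6 = 60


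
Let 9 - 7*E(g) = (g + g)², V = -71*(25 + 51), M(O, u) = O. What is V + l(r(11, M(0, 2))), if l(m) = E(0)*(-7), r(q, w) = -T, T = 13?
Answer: -5405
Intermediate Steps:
V = -5396 (V = -71*76 = -5396)
E(g) = 9/7 - 4*g²/7 (E(g) = 9/7 - (g + g)²/7 = 9/7 - 4*g²/7)
r(q, w) = -13 (r(q, w) = -1*13 = -13)
l(m) = -9 (l(m) = (9/7 - 4/7*0²)*(-7) = (9/7 - 4/7*0)*(-7) = (9/7 + 0)*(-7) = (9/7)*(-7) = -9)
V + l(r(11, M(0, 2))) = -5396 - 9 = -5405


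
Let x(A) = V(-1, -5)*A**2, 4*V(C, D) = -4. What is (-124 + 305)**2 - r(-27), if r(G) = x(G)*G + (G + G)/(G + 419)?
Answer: 2563315/196 ≈ 13078.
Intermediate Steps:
V(C, D) = -1 (V(C, D) = (1/4)*(-4) = -1)
x(A) = -A**2
r(G) = -G**3 + 2*G/(419 + G) (r(G) = (-G**2)*G + (G + G)/(G + 419) = -G**3 + (2*G)/(419 + G) = -G**3 + 2*G/(419 + G))
(-124 + 305)**2 - r(-27) = (-124 + 305)**2 - (-27)*(2 - 1*(-27)**3 - 419*(-27)**2)/(419 - 27) = 181**2 - (-27)*(2 - 1*(-19683) - 419*729)/392 = 32761 - (-27)*(2 + 19683 - 305451)/392 = 32761 - (-27)*(-285766)/392 = 32761 - 1*3857841/196 = 32761 - 3857841/196 = 2563315/196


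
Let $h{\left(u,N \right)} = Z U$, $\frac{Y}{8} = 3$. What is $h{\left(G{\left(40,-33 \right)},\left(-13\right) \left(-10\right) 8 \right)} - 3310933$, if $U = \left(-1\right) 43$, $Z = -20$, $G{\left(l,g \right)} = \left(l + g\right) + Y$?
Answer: $-3310073$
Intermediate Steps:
$Y = 24$ ($Y = 8 \cdot 3 = 24$)
$G{\left(l,g \right)} = 24 + g + l$ ($G{\left(l,g \right)} = \left(l + g\right) + 24 = \left(g + l\right) + 24 = 24 + g + l$)
$U = -43$
$h{\left(u,N \right)} = 860$ ($h{\left(u,N \right)} = \left(-20\right) \left(-43\right) = 860$)
$h{\left(G{\left(40,-33 \right)},\left(-13\right) \left(-10\right) 8 \right)} - 3310933 = 860 - 3310933 = -3310073$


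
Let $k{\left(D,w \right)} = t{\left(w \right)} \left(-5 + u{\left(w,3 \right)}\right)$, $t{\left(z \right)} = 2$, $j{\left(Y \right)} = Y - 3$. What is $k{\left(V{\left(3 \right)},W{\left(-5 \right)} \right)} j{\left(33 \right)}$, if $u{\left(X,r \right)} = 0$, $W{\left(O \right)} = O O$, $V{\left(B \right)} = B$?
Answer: $-300$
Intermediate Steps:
$j{\left(Y \right)} = -3 + Y$
$W{\left(O \right)} = O^{2}$
$k{\left(D,w \right)} = -10$ ($k{\left(D,w \right)} = 2 \left(-5 + 0\right) = 2 \left(-5\right) = -10$)
$k{\left(V{\left(3 \right)},W{\left(-5 \right)} \right)} j{\left(33 \right)} = - 10 \left(-3 + 33\right) = \left(-10\right) 30 = -300$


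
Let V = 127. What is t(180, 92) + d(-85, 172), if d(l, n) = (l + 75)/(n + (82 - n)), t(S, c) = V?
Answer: 5202/41 ≈ 126.88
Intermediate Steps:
t(S, c) = 127
d(l, n) = 75/82 + l/82 (d(l, n) = (75 + l)/82 = (75 + l)*(1/82) = 75/82 + l/82)
t(180, 92) + d(-85, 172) = 127 + (75/82 + (1/82)*(-85)) = 127 + (75/82 - 85/82) = 127 - 5/41 = 5202/41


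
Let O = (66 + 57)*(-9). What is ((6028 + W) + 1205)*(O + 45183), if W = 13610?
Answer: 918676068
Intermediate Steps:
O = -1107 (O = 123*(-9) = -1107)
((6028 + W) + 1205)*(O + 45183) = ((6028 + 13610) + 1205)*(-1107 + 45183) = (19638 + 1205)*44076 = 20843*44076 = 918676068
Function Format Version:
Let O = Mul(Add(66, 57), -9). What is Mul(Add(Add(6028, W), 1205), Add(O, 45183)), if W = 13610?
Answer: 918676068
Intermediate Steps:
O = -1107 (O = Mul(123, -9) = -1107)
Mul(Add(Add(6028, W), 1205), Add(O, 45183)) = Mul(Add(Add(6028, 13610), 1205), Add(-1107, 45183)) = Mul(Add(19638, 1205), 44076) = Mul(20843, 44076) = 918676068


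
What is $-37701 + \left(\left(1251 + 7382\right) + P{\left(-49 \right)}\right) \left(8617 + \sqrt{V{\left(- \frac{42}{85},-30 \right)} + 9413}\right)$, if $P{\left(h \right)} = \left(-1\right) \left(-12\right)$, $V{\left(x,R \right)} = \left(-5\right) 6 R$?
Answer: $74456264 + 8645 \sqrt{10313} \approx 7.5334 \cdot 10^{7}$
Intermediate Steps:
$V{\left(x,R \right)} = - 30 R$
$P{\left(h \right)} = 12$
$-37701 + \left(\left(1251 + 7382\right) + P{\left(-49 \right)}\right) \left(8617 + \sqrt{V{\left(- \frac{42}{85},-30 \right)} + 9413}\right) = -37701 + \left(\left(1251 + 7382\right) + 12\right) \left(8617 + \sqrt{\left(-30\right) \left(-30\right) + 9413}\right) = -37701 + \left(8633 + 12\right) \left(8617 + \sqrt{900 + 9413}\right) = -37701 + 8645 \left(8617 + \sqrt{10313}\right) = -37701 + \left(74493965 + 8645 \sqrt{10313}\right) = 74456264 + 8645 \sqrt{10313}$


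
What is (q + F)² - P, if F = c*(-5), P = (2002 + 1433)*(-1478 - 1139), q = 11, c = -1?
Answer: 8989651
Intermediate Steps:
P = -8989395 (P = 3435*(-2617) = -8989395)
F = 5 (F = -1*(-5) = 5)
(q + F)² - P = (11 + 5)² - 1*(-8989395) = 16² + 8989395 = 256 + 8989395 = 8989651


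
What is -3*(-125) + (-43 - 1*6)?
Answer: 326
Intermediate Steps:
-3*(-125) + (-43 - 1*6) = 375 + (-43 - 6) = 375 - 49 = 326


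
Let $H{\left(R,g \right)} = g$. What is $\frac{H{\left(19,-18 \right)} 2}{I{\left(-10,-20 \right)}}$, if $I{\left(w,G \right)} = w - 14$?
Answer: $\frac{3}{2} \approx 1.5$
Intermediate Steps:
$I{\left(w,G \right)} = -14 + w$
$\frac{H{\left(19,-18 \right)} 2}{I{\left(-10,-20 \right)}} = \frac{\left(-18\right) 2}{-14 - 10} = - \frac{36}{-24} = \left(-36\right) \left(- \frac{1}{24}\right) = \frac{3}{2}$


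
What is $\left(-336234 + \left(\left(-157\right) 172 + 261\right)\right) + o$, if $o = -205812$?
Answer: $-568789$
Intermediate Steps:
$\left(-336234 + \left(\left(-157\right) 172 + 261\right)\right) + o = \left(-336234 + \left(\left(-157\right) 172 + 261\right)\right) - 205812 = \left(-336234 + \left(-27004 + 261\right)\right) - 205812 = \left(-336234 - 26743\right) - 205812 = -362977 - 205812 = -568789$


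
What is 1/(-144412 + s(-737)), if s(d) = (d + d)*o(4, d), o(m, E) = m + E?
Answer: 1/936030 ≈ 1.0683e-6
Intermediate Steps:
o(m, E) = E + m
s(d) = 2*d*(4 + d) (s(d) = (d + d)*(d + 4) = (2*d)*(4 + d) = 2*d*(4 + d))
1/(-144412 + s(-737)) = 1/(-144412 + 2*(-737)*(4 - 737)) = 1/(-144412 + 2*(-737)*(-733)) = 1/(-144412 + 1080442) = 1/936030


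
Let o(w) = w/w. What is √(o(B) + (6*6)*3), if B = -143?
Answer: √109 ≈ 10.440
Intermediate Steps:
o(w) = 1
√(o(B) + (6*6)*3) = √(1 + (6*6)*3) = √(1 + 36*3) = √(1 + 108) = √109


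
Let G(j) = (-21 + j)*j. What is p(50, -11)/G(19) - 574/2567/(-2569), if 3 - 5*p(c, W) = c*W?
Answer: -520959637/178996910 ≈ -2.9104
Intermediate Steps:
p(c, W) = 3/5 - W*c/5 (p(c, W) = 3/5 - c*W/5 = 3/5 - W*c/5)
G(j) = j*(-21 + j)
p(50, -11)/G(19) - 574/2567/(-2569) = (3/5 - 1/5*(-11)*50)/((19*(-21 + 19))) - 574/2567/(-2569) = (3/5 + 110)/((19*(-2))) - 574*1/2567*(-1/2569) = (553/5)/(-38) - 574/2567*(-1/2569) = (553/5)*(-1/38) + 82/942089 = -553/190 + 82/942089 = -520959637/178996910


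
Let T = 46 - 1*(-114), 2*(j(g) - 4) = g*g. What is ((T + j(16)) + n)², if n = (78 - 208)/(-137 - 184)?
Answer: 8810075044/103041 ≈ 85501.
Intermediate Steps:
j(g) = 4 + g²/2 (j(g) = 4 + (g*g)/2 = 4 + g²/2)
T = 160 (T = 46 + 114 = 160)
n = 130/321 (n = -130/(-321) = -130*(-1/321) = 130/321 ≈ 0.40498)
((T + j(16)) + n)² = ((160 + (4 + (½)*16²)) + 130/321)² = ((160 + (4 + (½)*256)) + 130/321)² = ((160 + (4 + 128)) + 130/321)² = ((160 + 132) + 130/321)² = (292 + 130/321)² = (93862/321)² = 8810075044/103041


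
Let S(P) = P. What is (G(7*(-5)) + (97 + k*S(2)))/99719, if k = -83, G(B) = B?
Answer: -104/99719 ≈ -0.0010429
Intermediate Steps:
(G(7*(-5)) + (97 + k*S(2)))/99719 = (7*(-5) + (97 - 83*2))/99719 = (-35 + (97 - 166))*(1/99719) = (-35 - 69)*(1/99719) = -104*1/99719 = -104/99719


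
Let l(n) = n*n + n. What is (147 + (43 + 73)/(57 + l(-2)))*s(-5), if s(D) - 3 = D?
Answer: -17578/59 ≈ -297.93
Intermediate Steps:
l(n) = n + n² (l(n) = n² + n = n + n²)
s(D) = 3 + D
(147 + (43 + 73)/(57 + l(-2)))*s(-5) = (147 + (43 + 73)/(57 - 2*(1 - 2)))*(3 - 5) = (147 + 116/(57 - 2*(-1)))*(-2) = (147 + 116/(57 + 2))*(-2) = (147 + 116/59)*(-2) = (8789/59)*(-2) = -17578/59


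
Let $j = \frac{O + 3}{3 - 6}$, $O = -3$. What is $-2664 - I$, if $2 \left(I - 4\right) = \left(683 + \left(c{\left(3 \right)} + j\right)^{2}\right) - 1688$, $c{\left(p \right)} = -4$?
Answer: $- \frac{4347}{2} \approx -2173.5$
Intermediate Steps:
$j = 0$ ($j = \frac{-3 + 3}{3 - 6} = \frac{0}{-3} = 0 \left(- \frac{1}{3}\right) = 0$)
$I = - \frac{981}{2}$ ($I = 4 + \frac{\left(683 + \left(-4 + 0\right)^{2}\right) - 1688}{2} = 4 + \frac{\left(683 + \left(-4\right)^{2}\right) - 1688}{2} = 4 + \frac{\left(683 + 16\right) - 1688}{2} = 4 + \frac{699 - 1688}{2} = 4 + \frac{1}{2} \left(-989\right) = 4 - \frac{989}{2} = - \frac{981}{2} \approx -490.5$)
$-2664 - I = -2664 - - \frac{981}{2} = -2664 + \frac{981}{2} = - \frac{4347}{2}$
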